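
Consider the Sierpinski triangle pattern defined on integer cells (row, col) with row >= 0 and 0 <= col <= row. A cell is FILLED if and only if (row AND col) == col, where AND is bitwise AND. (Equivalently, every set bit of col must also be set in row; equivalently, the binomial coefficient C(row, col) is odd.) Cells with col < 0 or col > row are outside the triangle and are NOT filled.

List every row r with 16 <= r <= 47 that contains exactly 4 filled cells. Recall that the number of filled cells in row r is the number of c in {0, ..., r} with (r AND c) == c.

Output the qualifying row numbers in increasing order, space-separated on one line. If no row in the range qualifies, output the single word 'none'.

Answer: 17 18 20 24 33 34 36 40

Derivation:
Row r has 2^popcount(r) filled cells, so we need popcount(r) = log2(4) = 2.
Scan r = 16..47 and keep those with exactly 2 one-bits:
r=16=10000 popcount=1 -> skip
r=17=10001 popcount=2 -> KEEP
r=18=10010 popcount=2 -> KEEP
r=19=10011 popcount=3 -> skip
r=20=10100 popcount=2 -> KEEP
r=21=10101 popcount=3 -> skip
r=22=10110 popcount=3 -> skip
r=23=10111 popcount=4 -> skip
r=24=11000 popcount=2 -> KEEP
r=25=11001 popcount=3 -> skip
r=26=11010 popcount=3 -> skip
r=27=11011 popcount=4 -> skip
r=28=11100 popcount=3 -> skip
r=29=11101 popcount=4 -> skip
r=30=11110 popcount=4 -> skip
r=31=11111 popcount=5 -> skip
r=32=100000 popcount=1 -> skip
r=33=100001 popcount=2 -> KEEP
r=34=100010 popcount=2 -> KEEP
r=35=100011 popcount=3 -> skip
r=36=100100 popcount=2 -> KEEP
r=37=100101 popcount=3 -> skip
r=38=100110 popcount=3 -> skip
r=39=100111 popcount=4 -> skip
r=40=101000 popcount=2 -> KEEP
r=41=101001 popcount=3 -> skip
r=42=101010 popcount=3 -> skip
r=43=101011 popcount=4 -> skip
r=44=101100 popcount=3 -> skip
r=45=101101 popcount=4 -> skip
r=46=101110 popcount=4 -> skip
r=47=101111 popcount=5 -> skip
Kept rows: 17 18 20 24 33 34 36 40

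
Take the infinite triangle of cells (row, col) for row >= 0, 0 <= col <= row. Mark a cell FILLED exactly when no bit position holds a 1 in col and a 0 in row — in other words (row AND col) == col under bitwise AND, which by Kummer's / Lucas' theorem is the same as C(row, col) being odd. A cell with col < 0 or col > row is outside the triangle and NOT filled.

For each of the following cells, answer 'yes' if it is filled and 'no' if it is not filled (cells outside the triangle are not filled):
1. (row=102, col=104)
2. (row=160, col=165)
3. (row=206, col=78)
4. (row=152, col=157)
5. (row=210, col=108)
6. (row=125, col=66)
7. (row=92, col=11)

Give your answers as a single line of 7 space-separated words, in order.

(102,104): col outside [0, 102] -> not filled
(160,165): col outside [0, 160] -> not filled
(206,78): row=0b11001110, col=0b1001110, row AND col = 0b1001110 = 78; 78 == 78 -> filled
(152,157): col outside [0, 152] -> not filled
(210,108): row=0b11010010, col=0b1101100, row AND col = 0b1000000 = 64; 64 != 108 -> empty
(125,66): row=0b1111101, col=0b1000010, row AND col = 0b1000000 = 64; 64 != 66 -> empty
(92,11): row=0b1011100, col=0b1011, row AND col = 0b1000 = 8; 8 != 11 -> empty

Answer: no no yes no no no no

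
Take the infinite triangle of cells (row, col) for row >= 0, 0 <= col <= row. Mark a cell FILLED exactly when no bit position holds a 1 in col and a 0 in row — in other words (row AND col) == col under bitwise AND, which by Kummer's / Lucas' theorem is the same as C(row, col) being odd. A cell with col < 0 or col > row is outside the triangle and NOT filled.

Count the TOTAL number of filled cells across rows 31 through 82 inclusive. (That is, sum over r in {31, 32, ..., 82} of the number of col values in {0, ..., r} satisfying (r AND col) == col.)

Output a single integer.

Answer: 700

Derivation:
r31=11111 pc5: +32 =32
r32=100000 pc1: +2 =34
r33=100001 pc2: +4 =38
r34=100010 pc2: +4 =42
r35=100011 pc3: +8 =50
r36=100100 pc2: +4 =54
r37=100101 pc3: +8 =62
r38=100110 pc3: +8 =70
r39=100111 pc4: +16 =86
r40=101000 pc2: +4 =90
r41=101001 pc3: +8 =98
r42=101010 pc3: +8 =106
r43=101011 pc4: +16 =122
r44=101100 pc3: +8 =130
r45=101101 pc4: +16 =146
r46=101110 pc4: +16 =162
r47=101111 pc5: +32 =194
r48=110000 pc2: +4 =198
r49=110001 pc3: +8 =206
r50=110010 pc3: +8 =214
r51=110011 pc4: +16 =230
r52=110100 pc3: +8 =238
r53=110101 pc4: +16 =254
r54=110110 pc4: +16 =270
r55=110111 pc5: +32 =302
r56=111000 pc3: +8 =310
r57=111001 pc4: +16 =326
r58=111010 pc4: +16 =342
r59=111011 pc5: +32 =374
r60=111100 pc4: +16 =390
r61=111101 pc5: +32 =422
r62=111110 pc5: +32 =454
r63=111111 pc6: +64 =518
r64=1000000 pc1: +2 =520
r65=1000001 pc2: +4 =524
r66=1000010 pc2: +4 =528
r67=1000011 pc3: +8 =536
r68=1000100 pc2: +4 =540
r69=1000101 pc3: +8 =548
r70=1000110 pc3: +8 =556
r71=1000111 pc4: +16 =572
r72=1001000 pc2: +4 =576
r73=1001001 pc3: +8 =584
r74=1001010 pc3: +8 =592
r75=1001011 pc4: +16 =608
r76=1001100 pc3: +8 =616
r77=1001101 pc4: +16 =632
r78=1001110 pc4: +16 =648
r79=1001111 pc5: +32 =680
r80=1010000 pc2: +4 =684
r81=1010001 pc3: +8 =692
r82=1010010 pc3: +8 =700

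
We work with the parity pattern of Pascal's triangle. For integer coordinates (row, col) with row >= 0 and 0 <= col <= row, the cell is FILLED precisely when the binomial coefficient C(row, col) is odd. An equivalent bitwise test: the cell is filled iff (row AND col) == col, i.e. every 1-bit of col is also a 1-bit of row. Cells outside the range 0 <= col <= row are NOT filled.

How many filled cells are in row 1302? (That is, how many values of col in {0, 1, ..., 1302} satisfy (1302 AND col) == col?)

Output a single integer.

1302 in binary = 10100010110
popcount(1302) = number of 1-bits in 10100010110 = 5
A col c satisfies (1302 AND c) == c iff every set bit of c is also set in 1302; each of the 5 set bits of 1302 can independently be on or off in c.
count = 2^5 = 32

Answer: 32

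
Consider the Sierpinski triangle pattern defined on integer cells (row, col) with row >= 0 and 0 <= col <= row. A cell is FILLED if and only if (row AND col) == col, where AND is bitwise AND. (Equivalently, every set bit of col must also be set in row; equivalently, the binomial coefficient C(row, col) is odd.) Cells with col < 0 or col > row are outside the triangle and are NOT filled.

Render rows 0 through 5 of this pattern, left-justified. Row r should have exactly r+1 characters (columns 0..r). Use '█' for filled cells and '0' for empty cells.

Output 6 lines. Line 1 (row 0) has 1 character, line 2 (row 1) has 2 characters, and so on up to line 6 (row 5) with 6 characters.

Answer: █
██
█0█
████
█000█
██00██

Derivation:
r0=0: █
r1=1: ██
r2=10: █0█
r3=11: ████
r4=100: █000█
r5=101: ██00██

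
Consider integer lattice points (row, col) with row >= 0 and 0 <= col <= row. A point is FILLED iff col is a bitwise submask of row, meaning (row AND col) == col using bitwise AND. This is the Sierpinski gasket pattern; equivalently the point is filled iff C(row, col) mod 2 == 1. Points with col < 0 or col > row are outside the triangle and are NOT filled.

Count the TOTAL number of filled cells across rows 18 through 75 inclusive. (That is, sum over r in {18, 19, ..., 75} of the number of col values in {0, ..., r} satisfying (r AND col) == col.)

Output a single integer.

r18=10010 pc2: +4 =4
r19=10011 pc3: +8 =12
r20=10100 pc2: +4 =16
r21=10101 pc3: +8 =24
r22=10110 pc3: +8 =32
r23=10111 pc4: +16 =48
r24=11000 pc2: +4 =52
r25=11001 pc3: +8 =60
r26=11010 pc3: +8 =68
r27=11011 pc4: +16 =84
r28=11100 pc3: +8 =92
r29=11101 pc4: +16 =108
r30=11110 pc4: +16 =124
r31=11111 pc5: +32 =156
r32=100000 pc1: +2 =158
r33=100001 pc2: +4 =162
r34=100010 pc2: +4 =166
r35=100011 pc3: +8 =174
r36=100100 pc2: +4 =178
r37=100101 pc3: +8 =186
r38=100110 pc3: +8 =194
r39=100111 pc4: +16 =210
r40=101000 pc2: +4 =214
r41=101001 pc3: +8 =222
r42=101010 pc3: +8 =230
r43=101011 pc4: +16 =246
r44=101100 pc3: +8 =254
r45=101101 pc4: +16 =270
r46=101110 pc4: +16 =286
r47=101111 pc5: +32 =318
r48=110000 pc2: +4 =322
r49=110001 pc3: +8 =330
r50=110010 pc3: +8 =338
r51=110011 pc4: +16 =354
r52=110100 pc3: +8 =362
r53=110101 pc4: +16 =378
r54=110110 pc4: +16 =394
r55=110111 pc5: +32 =426
r56=111000 pc3: +8 =434
r57=111001 pc4: +16 =450
r58=111010 pc4: +16 =466
r59=111011 pc5: +32 =498
r60=111100 pc4: +16 =514
r61=111101 pc5: +32 =546
r62=111110 pc5: +32 =578
r63=111111 pc6: +64 =642
r64=1000000 pc1: +2 =644
r65=1000001 pc2: +4 =648
r66=1000010 pc2: +4 =652
r67=1000011 pc3: +8 =660
r68=1000100 pc2: +4 =664
r69=1000101 pc3: +8 =672
r70=1000110 pc3: +8 =680
r71=1000111 pc4: +16 =696
r72=1001000 pc2: +4 =700
r73=1001001 pc3: +8 =708
r74=1001010 pc3: +8 =716
r75=1001011 pc4: +16 =732

Answer: 732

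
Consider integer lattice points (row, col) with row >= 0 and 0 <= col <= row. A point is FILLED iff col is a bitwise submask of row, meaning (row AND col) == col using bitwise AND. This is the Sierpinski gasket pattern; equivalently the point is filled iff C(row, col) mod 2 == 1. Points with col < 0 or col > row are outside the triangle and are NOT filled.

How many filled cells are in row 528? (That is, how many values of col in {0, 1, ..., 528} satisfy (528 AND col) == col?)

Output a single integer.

528 in binary = 1000010000
popcount(528) = number of 1-bits in 1000010000 = 2
A col c satisfies (528 AND c) == c iff every set bit of c is also set in 528; each of the 2 set bits of 528 can independently be on or off in c.
count = 2^2 = 4

Answer: 4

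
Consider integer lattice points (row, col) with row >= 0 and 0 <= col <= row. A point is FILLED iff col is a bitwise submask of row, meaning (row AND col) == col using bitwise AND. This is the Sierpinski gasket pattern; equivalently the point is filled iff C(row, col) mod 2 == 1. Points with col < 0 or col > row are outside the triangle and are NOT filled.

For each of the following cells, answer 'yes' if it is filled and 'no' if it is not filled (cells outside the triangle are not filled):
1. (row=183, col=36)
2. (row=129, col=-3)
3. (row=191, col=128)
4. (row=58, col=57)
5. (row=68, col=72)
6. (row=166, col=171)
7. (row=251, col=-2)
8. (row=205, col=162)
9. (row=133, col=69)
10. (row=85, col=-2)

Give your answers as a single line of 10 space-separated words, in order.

(183,36): row=0b10110111, col=0b100100, row AND col = 0b100100 = 36; 36 == 36 -> filled
(129,-3): col outside [0, 129] -> not filled
(191,128): row=0b10111111, col=0b10000000, row AND col = 0b10000000 = 128; 128 == 128 -> filled
(58,57): row=0b111010, col=0b111001, row AND col = 0b111000 = 56; 56 != 57 -> empty
(68,72): col outside [0, 68] -> not filled
(166,171): col outside [0, 166] -> not filled
(251,-2): col outside [0, 251] -> not filled
(205,162): row=0b11001101, col=0b10100010, row AND col = 0b10000000 = 128; 128 != 162 -> empty
(133,69): row=0b10000101, col=0b1000101, row AND col = 0b101 = 5; 5 != 69 -> empty
(85,-2): col outside [0, 85] -> not filled

Answer: yes no yes no no no no no no no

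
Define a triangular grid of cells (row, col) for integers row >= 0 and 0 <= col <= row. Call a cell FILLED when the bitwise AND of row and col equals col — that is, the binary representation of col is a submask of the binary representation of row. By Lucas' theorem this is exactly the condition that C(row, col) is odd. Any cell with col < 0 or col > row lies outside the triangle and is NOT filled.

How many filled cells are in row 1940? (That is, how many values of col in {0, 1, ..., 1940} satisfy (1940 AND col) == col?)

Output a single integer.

1940 in binary = 11110010100
popcount(1940) = number of 1-bits in 11110010100 = 6
A col c satisfies (1940 AND c) == c iff every set bit of c is also set in 1940; each of the 6 set bits of 1940 can independently be on or off in c.
count = 2^6 = 64

Answer: 64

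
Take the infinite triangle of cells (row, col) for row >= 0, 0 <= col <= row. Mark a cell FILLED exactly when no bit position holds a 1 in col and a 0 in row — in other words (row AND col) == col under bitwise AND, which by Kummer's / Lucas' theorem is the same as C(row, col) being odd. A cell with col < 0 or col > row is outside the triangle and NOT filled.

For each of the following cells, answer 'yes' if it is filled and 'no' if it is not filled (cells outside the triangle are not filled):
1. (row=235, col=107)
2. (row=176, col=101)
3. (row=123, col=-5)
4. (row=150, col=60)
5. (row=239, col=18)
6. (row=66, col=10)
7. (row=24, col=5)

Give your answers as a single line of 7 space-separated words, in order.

(235,107): row=0b11101011, col=0b1101011, row AND col = 0b1101011 = 107; 107 == 107 -> filled
(176,101): row=0b10110000, col=0b1100101, row AND col = 0b100000 = 32; 32 != 101 -> empty
(123,-5): col outside [0, 123] -> not filled
(150,60): row=0b10010110, col=0b111100, row AND col = 0b10100 = 20; 20 != 60 -> empty
(239,18): row=0b11101111, col=0b10010, row AND col = 0b10 = 2; 2 != 18 -> empty
(66,10): row=0b1000010, col=0b1010, row AND col = 0b10 = 2; 2 != 10 -> empty
(24,5): row=0b11000, col=0b101, row AND col = 0b0 = 0; 0 != 5 -> empty

Answer: yes no no no no no no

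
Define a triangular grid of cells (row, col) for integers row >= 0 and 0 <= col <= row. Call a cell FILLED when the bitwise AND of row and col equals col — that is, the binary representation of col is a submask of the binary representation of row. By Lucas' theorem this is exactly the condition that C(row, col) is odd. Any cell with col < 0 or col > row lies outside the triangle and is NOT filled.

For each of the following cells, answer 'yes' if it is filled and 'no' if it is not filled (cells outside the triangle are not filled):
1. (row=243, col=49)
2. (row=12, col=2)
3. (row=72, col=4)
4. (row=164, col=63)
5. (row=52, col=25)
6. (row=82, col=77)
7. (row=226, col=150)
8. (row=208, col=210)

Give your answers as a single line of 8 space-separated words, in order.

Answer: yes no no no no no no no

Derivation:
(243,49): row=0b11110011, col=0b110001, row AND col = 0b110001 = 49; 49 == 49 -> filled
(12,2): row=0b1100, col=0b10, row AND col = 0b0 = 0; 0 != 2 -> empty
(72,4): row=0b1001000, col=0b100, row AND col = 0b0 = 0; 0 != 4 -> empty
(164,63): row=0b10100100, col=0b111111, row AND col = 0b100100 = 36; 36 != 63 -> empty
(52,25): row=0b110100, col=0b11001, row AND col = 0b10000 = 16; 16 != 25 -> empty
(82,77): row=0b1010010, col=0b1001101, row AND col = 0b1000000 = 64; 64 != 77 -> empty
(226,150): row=0b11100010, col=0b10010110, row AND col = 0b10000010 = 130; 130 != 150 -> empty
(208,210): col outside [0, 208] -> not filled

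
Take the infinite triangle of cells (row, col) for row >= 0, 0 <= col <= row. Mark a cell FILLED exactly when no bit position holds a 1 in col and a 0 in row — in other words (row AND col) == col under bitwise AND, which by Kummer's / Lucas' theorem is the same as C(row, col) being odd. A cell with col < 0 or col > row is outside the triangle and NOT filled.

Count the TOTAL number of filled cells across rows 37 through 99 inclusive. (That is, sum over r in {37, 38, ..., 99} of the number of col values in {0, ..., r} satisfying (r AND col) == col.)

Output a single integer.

r37=100101 pc3: +8 =8
r38=100110 pc3: +8 =16
r39=100111 pc4: +16 =32
r40=101000 pc2: +4 =36
r41=101001 pc3: +8 =44
r42=101010 pc3: +8 =52
r43=101011 pc4: +16 =68
r44=101100 pc3: +8 =76
r45=101101 pc4: +16 =92
r46=101110 pc4: +16 =108
r47=101111 pc5: +32 =140
r48=110000 pc2: +4 =144
r49=110001 pc3: +8 =152
r50=110010 pc3: +8 =160
r51=110011 pc4: +16 =176
r52=110100 pc3: +8 =184
r53=110101 pc4: +16 =200
r54=110110 pc4: +16 =216
r55=110111 pc5: +32 =248
r56=111000 pc3: +8 =256
r57=111001 pc4: +16 =272
r58=111010 pc4: +16 =288
r59=111011 pc5: +32 =320
r60=111100 pc4: +16 =336
r61=111101 pc5: +32 =368
r62=111110 pc5: +32 =400
r63=111111 pc6: +64 =464
r64=1000000 pc1: +2 =466
r65=1000001 pc2: +4 =470
r66=1000010 pc2: +4 =474
r67=1000011 pc3: +8 =482
r68=1000100 pc2: +4 =486
r69=1000101 pc3: +8 =494
r70=1000110 pc3: +8 =502
r71=1000111 pc4: +16 =518
r72=1001000 pc2: +4 =522
r73=1001001 pc3: +8 =530
r74=1001010 pc3: +8 =538
r75=1001011 pc4: +16 =554
r76=1001100 pc3: +8 =562
r77=1001101 pc4: +16 =578
r78=1001110 pc4: +16 =594
r79=1001111 pc5: +32 =626
r80=1010000 pc2: +4 =630
r81=1010001 pc3: +8 =638
r82=1010010 pc3: +8 =646
r83=1010011 pc4: +16 =662
r84=1010100 pc3: +8 =670
r85=1010101 pc4: +16 =686
r86=1010110 pc4: +16 =702
r87=1010111 pc5: +32 =734
r88=1011000 pc3: +8 =742
r89=1011001 pc4: +16 =758
r90=1011010 pc4: +16 =774
r91=1011011 pc5: +32 =806
r92=1011100 pc4: +16 =822
r93=1011101 pc5: +32 =854
r94=1011110 pc5: +32 =886
r95=1011111 pc6: +64 =950
r96=1100000 pc2: +4 =954
r97=1100001 pc3: +8 =962
r98=1100010 pc3: +8 =970
r99=1100011 pc4: +16 =986

Answer: 986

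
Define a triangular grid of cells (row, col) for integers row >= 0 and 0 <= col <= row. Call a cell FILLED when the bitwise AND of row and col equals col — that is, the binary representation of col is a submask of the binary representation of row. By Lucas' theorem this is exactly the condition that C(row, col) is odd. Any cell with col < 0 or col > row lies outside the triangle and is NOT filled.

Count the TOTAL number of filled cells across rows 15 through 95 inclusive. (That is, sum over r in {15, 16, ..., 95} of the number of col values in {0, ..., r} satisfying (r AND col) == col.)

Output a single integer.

r15=1111 pc4: +16 =16
r16=10000 pc1: +2 =18
r17=10001 pc2: +4 =22
r18=10010 pc2: +4 =26
r19=10011 pc3: +8 =34
r20=10100 pc2: +4 =38
r21=10101 pc3: +8 =46
r22=10110 pc3: +8 =54
r23=10111 pc4: +16 =70
r24=11000 pc2: +4 =74
r25=11001 pc3: +8 =82
r26=11010 pc3: +8 =90
r27=11011 pc4: +16 =106
r28=11100 pc3: +8 =114
r29=11101 pc4: +16 =130
r30=11110 pc4: +16 =146
r31=11111 pc5: +32 =178
r32=100000 pc1: +2 =180
r33=100001 pc2: +4 =184
r34=100010 pc2: +4 =188
r35=100011 pc3: +8 =196
r36=100100 pc2: +4 =200
r37=100101 pc3: +8 =208
r38=100110 pc3: +8 =216
r39=100111 pc4: +16 =232
r40=101000 pc2: +4 =236
r41=101001 pc3: +8 =244
r42=101010 pc3: +8 =252
r43=101011 pc4: +16 =268
r44=101100 pc3: +8 =276
r45=101101 pc4: +16 =292
r46=101110 pc4: +16 =308
r47=101111 pc5: +32 =340
r48=110000 pc2: +4 =344
r49=110001 pc3: +8 =352
r50=110010 pc3: +8 =360
r51=110011 pc4: +16 =376
r52=110100 pc3: +8 =384
r53=110101 pc4: +16 =400
r54=110110 pc4: +16 =416
r55=110111 pc5: +32 =448
r56=111000 pc3: +8 =456
r57=111001 pc4: +16 =472
r58=111010 pc4: +16 =488
r59=111011 pc5: +32 =520
r60=111100 pc4: +16 =536
r61=111101 pc5: +32 =568
r62=111110 pc5: +32 =600
r63=111111 pc6: +64 =664
r64=1000000 pc1: +2 =666
r65=1000001 pc2: +4 =670
r66=1000010 pc2: +4 =674
r67=1000011 pc3: +8 =682
r68=1000100 pc2: +4 =686
r69=1000101 pc3: +8 =694
r70=1000110 pc3: +8 =702
r71=1000111 pc4: +16 =718
r72=1001000 pc2: +4 =722
r73=1001001 pc3: +8 =730
r74=1001010 pc3: +8 =738
r75=1001011 pc4: +16 =754
r76=1001100 pc3: +8 =762
r77=1001101 pc4: +16 =778
r78=1001110 pc4: +16 =794
r79=1001111 pc5: +32 =826
r80=1010000 pc2: +4 =830
r81=1010001 pc3: +8 =838
r82=1010010 pc3: +8 =846
r83=1010011 pc4: +16 =862
r84=1010100 pc3: +8 =870
r85=1010101 pc4: +16 =886
r86=1010110 pc4: +16 =902
r87=1010111 pc5: +32 =934
r88=1011000 pc3: +8 =942
r89=1011001 pc4: +16 =958
r90=1011010 pc4: +16 =974
r91=1011011 pc5: +32 =1006
r92=1011100 pc4: +16 =1022
r93=1011101 pc5: +32 =1054
r94=1011110 pc5: +32 =1086
r95=1011111 pc6: +64 =1150

Answer: 1150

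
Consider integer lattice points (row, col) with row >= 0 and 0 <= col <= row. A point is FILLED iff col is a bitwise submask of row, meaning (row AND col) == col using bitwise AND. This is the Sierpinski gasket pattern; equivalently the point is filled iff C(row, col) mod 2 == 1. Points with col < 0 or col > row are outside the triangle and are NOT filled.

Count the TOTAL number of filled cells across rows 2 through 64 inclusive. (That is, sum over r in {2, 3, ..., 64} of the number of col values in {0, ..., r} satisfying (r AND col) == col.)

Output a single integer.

r2=10 pc1: +2 =2
r3=11 pc2: +4 =6
r4=100 pc1: +2 =8
r5=101 pc2: +4 =12
r6=110 pc2: +4 =16
r7=111 pc3: +8 =24
r8=1000 pc1: +2 =26
r9=1001 pc2: +4 =30
r10=1010 pc2: +4 =34
r11=1011 pc3: +8 =42
r12=1100 pc2: +4 =46
r13=1101 pc3: +8 =54
r14=1110 pc3: +8 =62
r15=1111 pc4: +16 =78
r16=10000 pc1: +2 =80
r17=10001 pc2: +4 =84
r18=10010 pc2: +4 =88
r19=10011 pc3: +8 =96
r20=10100 pc2: +4 =100
r21=10101 pc3: +8 =108
r22=10110 pc3: +8 =116
r23=10111 pc4: +16 =132
r24=11000 pc2: +4 =136
r25=11001 pc3: +8 =144
r26=11010 pc3: +8 =152
r27=11011 pc4: +16 =168
r28=11100 pc3: +8 =176
r29=11101 pc4: +16 =192
r30=11110 pc4: +16 =208
r31=11111 pc5: +32 =240
r32=100000 pc1: +2 =242
r33=100001 pc2: +4 =246
r34=100010 pc2: +4 =250
r35=100011 pc3: +8 =258
r36=100100 pc2: +4 =262
r37=100101 pc3: +8 =270
r38=100110 pc3: +8 =278
r39=100111 pc4: +16 =294
r40=101000 pc2: +4 =298
r41=101001 pc3: +8 =306
r42=101010 pc3: +8 =314
r43=101011 pc4: +16 =330
r44=101100 pc3: +8 =338
r45=101101 pc4: +16 =354
r46=101110 pc4: +16 =370
r47=101111 pc5: +32 =402
r48=110000 pc2: +4 =406
r49=110001 pc3: +8 =414
r50=110010 pc3: +8 =422
r51=110011 pc4: +16 =438
r52=110100 pc3: +8 =446
r53=110101 pc4: +16 =462
r54=110110 pc4: +16 =478
r55=110111 pc5: +32 =510
r56=111000 pc3: +8 =518
r57=111001 pc4: +16 =534
r58=111010 pc4: +16 =550
r59=111011 pc5: +32 =582
r60=111100 pc4: +16 =598
r61=111101 pc5: +32 =630
r62=111110 pc5: +32 =662
r63=111111 pc6: +64 =726
r64=1000000 pc1: +2 =728

Answer: 728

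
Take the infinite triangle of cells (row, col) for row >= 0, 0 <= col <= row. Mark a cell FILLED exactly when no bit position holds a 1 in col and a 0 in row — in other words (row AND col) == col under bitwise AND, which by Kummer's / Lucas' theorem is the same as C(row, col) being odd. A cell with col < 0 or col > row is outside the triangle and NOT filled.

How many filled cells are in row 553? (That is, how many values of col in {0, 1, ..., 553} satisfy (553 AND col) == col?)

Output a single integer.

Answer: 16

Derivation:
553 in binary = 1000101001
popcount(553) = number of 1-bits in 1000101001 = 4
A col c satisfies (553 AND c) == c iff every set bit of c is also set in 553; each of the 4 set bits of 553 can independently be on or off in c.
count = 2^4 = 16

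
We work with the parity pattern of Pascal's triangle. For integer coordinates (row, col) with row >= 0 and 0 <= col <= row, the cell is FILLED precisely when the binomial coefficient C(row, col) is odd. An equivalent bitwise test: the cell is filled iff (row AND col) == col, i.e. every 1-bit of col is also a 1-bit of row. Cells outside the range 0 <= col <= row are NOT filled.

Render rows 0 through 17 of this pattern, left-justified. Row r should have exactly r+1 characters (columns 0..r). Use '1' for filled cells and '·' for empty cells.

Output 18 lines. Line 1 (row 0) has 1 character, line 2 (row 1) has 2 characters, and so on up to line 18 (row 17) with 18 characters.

Answer: 1
11
1·1
1111
1···1
11··11
1·1·1·1
11111111
1·······1
11······11
1·1·····1·1
1111····1111
1···1···1···1
11··11··11··11
1·1·1·1·1·1·1·1
1111111111111111
1···············1
11··············11

Derivation:
r0=0: 1
r1=1: 11
r2=10: 1·1
r3=11: 1111
r4=100: 1···1
r5=101: 11··11
r6=110: 1·1·1·1
r7=111: 11111111
r8=1000: 1·······1
r9=1001: 11······11
r10=1010: 1·1·····1·1
r11=1011: 1111····1111
r12=1100: 1···1···1···1
r13=1101: 11··11··11··11
r14=1110: 1·1·1·1·1·1·1·1
r15=1111: 1111111111111111
r16=10000: 1···············1
r17=10001: 11··············11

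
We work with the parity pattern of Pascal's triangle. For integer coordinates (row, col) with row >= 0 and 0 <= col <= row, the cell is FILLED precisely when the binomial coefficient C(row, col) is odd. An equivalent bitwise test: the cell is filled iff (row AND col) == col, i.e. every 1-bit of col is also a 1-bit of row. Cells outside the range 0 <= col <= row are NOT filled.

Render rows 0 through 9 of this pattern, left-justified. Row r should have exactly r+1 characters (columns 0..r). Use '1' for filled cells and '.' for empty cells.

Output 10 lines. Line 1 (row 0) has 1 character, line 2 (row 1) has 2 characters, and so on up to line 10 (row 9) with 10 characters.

r0=0: 1
r1=1: 11
r2=10: 1.1
r3=11: 1111
r4=100: 1...1
r5=101: 11..11
r6=110: 1.1.1.1
r7=111: 11111111
r8=1000: 1.......1
r9=1001: 11......11

Answer: 1
11
1.1
1111
1...1
11..11
1.1.1.1
11111111
1.......1
11......11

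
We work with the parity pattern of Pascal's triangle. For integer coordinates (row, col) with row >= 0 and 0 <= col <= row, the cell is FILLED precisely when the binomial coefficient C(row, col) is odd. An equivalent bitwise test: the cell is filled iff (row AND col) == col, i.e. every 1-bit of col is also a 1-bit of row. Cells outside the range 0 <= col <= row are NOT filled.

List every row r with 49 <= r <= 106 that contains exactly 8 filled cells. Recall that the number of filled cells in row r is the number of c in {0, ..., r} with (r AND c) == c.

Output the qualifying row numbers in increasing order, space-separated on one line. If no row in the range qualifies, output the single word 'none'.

Answer: 49 50 52 56 67 69 70 73 74 76 81 82 84 88 97 98 100 104

Derivation:
Row r has 2^popcount(r) filled cells, so we need popcount(r) = log2(8) = 3.
Scan r = 49..106 and keep those with exactly 3 one-bits:
r=49=110001 popcount=3 -> KEEP
r=50=110010 popcount=3 -> KEEP
r=51=110011 popcount=4 -> skip
r=52=110100 popcount=3 -> KEEP
r=53=110101 popcount=4 -> skip
r=54=110110 popcount=4 -> skip
r=55=110111 popcount=5 -> skip
r=56=111000 popcount=3 -> KEEP
r=57=111001 popcount=4 -> skip
r=58=111010 popcount=4 -> skip
r=59=111011 popcount=5 -> skip
r=60=111100 popcount=4 -> skip
r=61=111101 popcount=5 -> skip
r=62=111110 popcount=5 -> skip
r=63=111111 popcount=6 -> skip
r=64=1000000 popcount=1 -> skip
r=65=1000001 popcount=2 -> skip
r=66=1000010 popcount=2 -> skip
r=67=1000011 popcount=3 -> KEEP
r=68=1000100 popcount=2 -> skip
r=69=1000101 popcount=3 -> KEEP
r=70=1000110 popcount=3 -> KEEP
r=71=1000111 popcount=4 -> skip
r=72=1001000 popcount=2 -> skip
r=73=1001001 popcount=3 -> KEEP
r=74=1001010 popcount=3 -> KEEP
r=75=1001011 popcount=4 -> skip
r=76=1001100 popcount=3 -> KEEP
r=77=1001101 popcount=4 -> skip
r=78=1001110 popcount=4 -> skip
r=79=1001111 popcount=5 -> skip
r=80=1010000 popcount=2 -> skip
r=81=1010001 popcount=3 -> KEEP
r=82=1010010 popcount=3 -> KEEP
r=83=1010011 popcount=4 -> skip
r=84=1010100 popcount=3 -> KEEP
r=85=1010101 popcount=4 -> skip
r=86=1010110 popcount=4 -> skip
r=87=1010111 popcount=5 -> skip
r=88=1011000 popcount=3 -> KEEP
r=89=1011001 popcount=4 -> skip
r=90=1011010 popcount=4 -> skip
r=91=1011011 popcount=5 -> skip
r=92=1011100 popcount=4 -> skip
r=93=1011101 popcount=5 -> skip
r=94=1011110 popcount=5 -> skip
r=95=1011111 popcount=6 -> skip
r=96=1100000 popcount=2 -> skip
r=97=1100001 popcount=3 -> KEEP
r=98=1100010 popcount=3 -> KEEP
r=99=1100011 popcount=4 -> skip
r=100=1100100 popcount=3 -> KEEP
r=101=1100101 popcount=4 -> skip
r=102=1100110 popcount=4 -> skip
r=103=1100111 popcount=5 -> skip
r=104=1101000 popcount=3 -> KEEP
r=105=1101001 popcount=4 -> skip
r=106=1101010 popcount=4 -> skip
Kept rows: 49 50 52 56 67 69 70 73 74 76 81 82 84 88 97 98 100 104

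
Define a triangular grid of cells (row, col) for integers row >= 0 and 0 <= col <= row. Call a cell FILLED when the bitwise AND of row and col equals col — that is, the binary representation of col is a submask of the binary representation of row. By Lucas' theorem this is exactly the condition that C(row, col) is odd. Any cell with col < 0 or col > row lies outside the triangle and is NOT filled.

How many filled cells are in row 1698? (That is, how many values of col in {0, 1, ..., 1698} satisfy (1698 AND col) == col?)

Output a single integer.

Answer: 32

Derivation:
1698 in binary = 11010100010
popcount(1698) = number of 1-bits in 11010100010 = 5
A col c satisfies (1698 AND c) == c iff every set bit of c is also set in 1698; each of the 5 set bits of 1698 can independently be on or off in c.
count = 2^5 = 32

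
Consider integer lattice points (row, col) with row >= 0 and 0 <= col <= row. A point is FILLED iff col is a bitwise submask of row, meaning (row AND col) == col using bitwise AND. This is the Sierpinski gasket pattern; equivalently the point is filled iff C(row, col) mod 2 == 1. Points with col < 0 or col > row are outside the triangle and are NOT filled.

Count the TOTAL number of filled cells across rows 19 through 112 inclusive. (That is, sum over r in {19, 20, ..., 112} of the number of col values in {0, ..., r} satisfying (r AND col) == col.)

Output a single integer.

r19=10011 pc3: +8 =8
r20=10100 pc2: +4 =12
r21=10101 pc3: +8 =20
r22=10110 pc3: +8 =28
r23=10111 pc4: +16 =44
r24=11000 pc2: +4 =48
r25=11001 pc3: +8 =56
r26=11010 pc3: +8 =64
r27=11011 pc4: +16 =80
r28=11100 pc3: +8 =88
r29=11101 pc4: +16 =104
r30=11110 pc4: +16 =120
r31=11111 pc5: +32 =152
r32=100000 pc1: +2 =154
r33=100001 pc2: +4 =158
r34=100010 pc2: +4 =162
r35=100011 pc3: +8 =170
r36=100100 pc2: +4 =174
r37=100101 pc3: +8 =182
r38=100110 pc3: +8 =190
r39=100111 pc4: +16 =206
r40=101000 pc2: +4 =210
r41=101001 pc3: +8 =218
r42=101010 pc3: +8 =226
r43=101011 pc4: +16 =242
r44=101100 pc3: +8 =250
r45=101101 pc4: +16 =266
r46=101110 pc4: +16 =282
r47=101111 pc5: +32 =314
r48=110000 pc2: +4 =318
r49=110001 pc3: +8 =326
r50=110010 pc3: +8 =334
r51=110011 pc4: +16 =350
r52=110100 pc3: +8 =358
r53=110101 pc4: +16 =374
r54=110110 pc4: +16 =390
r55=110111 pc5: +32 =422
r56=111000 pc3: +8 =430
r57=111001 pc4: +16 =446
r58=111010 pc4: +16 =462
r59=111011 pc5: +32 =494
r60=111100 pc4: +16 =510
r61=111101 pc5: +32 =542
r62=111110 pc5: +32 =574
r63=111111 pc6: +64 =638
r64=1000000 pc1: +2 =640
r65=1000001 pc2: +4 =644
r66=1000010 pc2: +4 =648
r67=1000011 pc3: +8 =656
r68=1000100 pc2: +4 =660
r69=1000101 pc3: +8 =668
r70=1000110 pc3: +8 =676
r71=1000111 pc4: +16 =692
r72=1001000 pc2: +4 =696
r73=1001001 pc3: +8 =704
r74=1001010 pc3: +8 =712
r75=1001011 pc4: +16 =728
r76=1001100 pc3: +8 =736
r77=1001101 pc4: +16 =752
r78=1001110 pc4: +16 =768
r79=1001111 pc5: +32 =800
r80=1010000 pc2: +4 =804
r81=1010001 pc3: +8 =812
r82=1010010 pc3: +8 =820
r83=1010011 pc4: +16 =836
r84=1010100 pc3: +8 =844
r85=1010101 pc4: +16 =860
r86=1010110 pc4: +16 =876
r87=1010111 pc5: +32 =908
r88=1011000 pc3: +8 =916
r89=1011001 pc4: +16 =932
r90=1011010 pc4: +16 =948
r91=1011011 pc5: +32 =980
r92=1011100 pc4: +16 =996
r93=1011101 pc5: +32 =1028
r94=1011110 pc5: +32 =1060
r95=1011111 pc6: +64 =1124
r96=1100000 pc2: +4 =1128
r97=1100001 pc3: +8 =1136
r98=1100010 pc3: +8 =1144
r99=1100011 pc4: +16 =1160
r100=1100100 pc3: +8 =1168
r101=1100101 pc4: +16 =1184
r102=1100110 pc4: +16 =1200
r103=1100111 pc5: +32 =1232
r104=1101000 pc3: +8 =1240
r105=1101001 pc4: +16 =1256
r106=1101010 pc4: +16 =1272
r107=1101011 pc5: +32 =1304
r108=1101100 pc4: +16 =1320
r109=1101101 pc5: +32 =1352
r110=1101110 pc5: +32 =1384
r111=1101111 pc6: +64 =1448
r112=1110000 pc3: +8 =1456

Answer: 1456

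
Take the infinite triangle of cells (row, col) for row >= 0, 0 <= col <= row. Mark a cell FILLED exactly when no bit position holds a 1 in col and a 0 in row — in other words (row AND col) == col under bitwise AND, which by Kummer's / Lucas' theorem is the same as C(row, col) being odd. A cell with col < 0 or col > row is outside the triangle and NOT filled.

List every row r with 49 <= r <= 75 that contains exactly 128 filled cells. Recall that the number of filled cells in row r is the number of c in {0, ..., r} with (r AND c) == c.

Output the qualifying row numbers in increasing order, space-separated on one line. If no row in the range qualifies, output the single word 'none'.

Row r has 2^popcount(r) filled cells, so we need popcount(r) = log2(128) = 7.
Scan r = 49..75 and keep those with exactly 7 one-bits:
r=49=110001 popcount=3 -> skip
r=50=110010 popcount=3 -> skip
r=51=110011 popcount=4 -> skip
r=52=110100 popcount=3 -> skip
r=53=110101 popcount=4 -> skip
r=54=110110 popcount=4 -> skip
r=55=110111 popcount=5 -> skip
r=56=111000 popcount=3 -> skip
r=57=111001 popcount=4 -> skip
r=58=111010 popcount=4 -> skip
r=59=111011 popcount=5 -> skip
r=60=111100 popcount=4 -> skip
r=61=111101 popcount=5 -> skip
r=62=111110 popcount=5 -> skip
r=63=111111 popcount=6 -> skip
r=64=1000000 popcount=1 -> skip
r=65=1000001 popcount=2 -> skip
r=66=1000010 popcount=2 -> skip
r=67=1000011 popcount=3 -> skip
r=68=1000100 popcount=2 -> skip
r=69=1000101 popcount=3 -> skip
r=70=1000110 popcount=3 -> skip
r=71=1000111 popcount=4 -> skip
r=72=1001000 popcount=2 -> skip
r=73=1001001 popcount=3 -> skip
r=74=1001010 popcount=3 -> skip
r=75=1001011 popcount=4 -> skip
Kept rows: none

Answer: none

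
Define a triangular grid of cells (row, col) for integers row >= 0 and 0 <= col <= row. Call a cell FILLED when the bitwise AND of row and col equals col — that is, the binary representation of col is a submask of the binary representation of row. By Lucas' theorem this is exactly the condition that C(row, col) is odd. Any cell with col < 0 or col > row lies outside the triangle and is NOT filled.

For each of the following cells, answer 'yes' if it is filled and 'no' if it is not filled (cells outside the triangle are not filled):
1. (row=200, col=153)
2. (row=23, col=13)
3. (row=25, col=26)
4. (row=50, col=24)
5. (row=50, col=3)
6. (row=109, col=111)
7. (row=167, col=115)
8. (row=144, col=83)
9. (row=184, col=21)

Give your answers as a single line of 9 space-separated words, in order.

Answer: no no no no no no no no no

Derivation:
(200,153): row=0b11001000, col=0b10011001, row AND col = 0b10001000 = 136; 136 != 153 -> empty
(23,13): row=0b10111, col=0b1101, row AND col = 0b101 = 5; 5 != 13 -> empty
(25,26): col outside [0, 25] -> not filled
(50,24): row=0b110010, col=0b11000, row AND col = 0b10000 = 16; 16 != 24 -> empty
(50,3): row=0b110010, col=0b11, row AND col = 0b10 = 2; 2 != 3 -> empty
(109,111): col outside [0, 109] -> not filled
(167,115): row=0b10100111, col=0b1110011, row AND col = 0b100011 = 35; 35 != 115 -> empty
(144,83): row=0b10010000, col=0b1010011, row AND col = 0b10000 = 16; 16 != 83 -> empty
(184,21): row=0b10111000, col=0b10101, row AND col = 0b10000 = 16; 16 != 21 -> empty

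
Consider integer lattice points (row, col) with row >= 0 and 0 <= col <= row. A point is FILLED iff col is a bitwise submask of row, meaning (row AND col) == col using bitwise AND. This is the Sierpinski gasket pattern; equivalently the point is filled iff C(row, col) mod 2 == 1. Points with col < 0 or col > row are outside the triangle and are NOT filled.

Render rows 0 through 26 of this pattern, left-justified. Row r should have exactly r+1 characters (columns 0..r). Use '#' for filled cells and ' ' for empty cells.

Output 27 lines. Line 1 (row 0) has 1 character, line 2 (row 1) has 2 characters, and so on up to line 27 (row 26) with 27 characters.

Answer: #
##
# #
####
#   #
##  ##
# # # #
########
#       #
##      ##
# #     # #
####    ####
#   #   #   #
##  ##  ##  ##
# # # # # # # #
################
#               #
##              ##
# #             # #
####            ####
#   #           #   #
##  ##          ##  ##
# # # #         # # # #
########        ########
#       #       #       #
##      ##      ##      ##
# #     # #     # #     # #

Derivation:
r0=0: #
r1=1: ##
r2=10: # #
r3=11: ####
r4=100: #   #
r5=101: ##  ##
r6=110: # # # #
r7=111: ########
r8=1000: #       #
r9=1001: ##      ##
r10=1010: # #     # #
r11=1011: ####    ####
r12=1100: #   #   #   #
r13=1101: ##  ##  ##  ##
r14=1110: # # # # # # # #
r15=1111: ################
r16=10000: #               #
r17=10001: ##              ##
r18=10010: # #             # #
r19=10011: ####            ####
r20=10100: #   #           #   #
r21=10101: ##  ##          ##  ##
r22=10110: # # # #         # # # #
r23=10111: ########        ########
r24=11000: #       #       #       #
r25=11001: ##      ##      ##      ##
r26=11010: # #     # #     # #     # #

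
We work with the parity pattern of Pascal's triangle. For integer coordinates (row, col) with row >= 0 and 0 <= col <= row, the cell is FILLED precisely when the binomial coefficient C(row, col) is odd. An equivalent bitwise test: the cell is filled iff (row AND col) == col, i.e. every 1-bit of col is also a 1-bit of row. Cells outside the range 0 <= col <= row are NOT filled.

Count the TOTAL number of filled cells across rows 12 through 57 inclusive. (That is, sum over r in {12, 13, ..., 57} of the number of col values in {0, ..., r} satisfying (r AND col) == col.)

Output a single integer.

r12=1100 pc2: +4 =4
r13=1101 pc3: +8 =12
r14=1110 pc3: +8 =20
r15=1111 pc4: +16 =36
r16=10000 pc1: +2 =38
r17=10001 pc2: +4 =42
r18=10010 pc2: +4 =46
r19=10011 pc3: +8 =54
r20=10100 pc2: +4 =58
r21=10101 pc3: +8 =66
r22=10110 pc3: +8 =74
r23=10111 pc4: +16 =90
r24=11000 pc2: +4 =94
r25=11001 pc3: +8 =102
r26=11010 pc3: +8 =110
r27=11011 pc4: +16 =126
r28=11100 pc3: +8 =134
r29=11101 pc4: +16 =150
r30=11110 pc4: +16 =166
r31=11111 pc5: +32 =198
r32=100000 pc1: +2 =200
r33=100001 pc2: +4 =204
r34=100010 pc2: +4 =208
r35=100011 pc3: +8 =216
r36=100100 pc2: +4 =220
r37=100101 pc3: +8 =228
r38=100110 pc3: +8 =236
r39=100111 pc4: +16 =252
r40=101000 pc2: +4 =256
r41=101001 pc3: +8 =264
r42=101010 pc3: +8 =272
r43=101011 pc4: +16 =288
r44=101100 pc3: +8 =296
r45=101101 pc4: +16 =312
r46=101110 pc4: +16 =328
r47=101111 pc5: +32 =360
r48=110000 pc2: +4 =364
r49=110001 pc3: +8 =372
r50=110010 pc3: +8 =380
r51=110011 pc4: +16 =396
r52=110100 pc3: +8 =404
r53=110101 pc4: +16 =420
r54=110110 pc4: +16 =436
r55=110111 pc5: +32 =468
r56=111000 pc3: +8 =476
r57=111001 pc4: +16 =492

Answer: 492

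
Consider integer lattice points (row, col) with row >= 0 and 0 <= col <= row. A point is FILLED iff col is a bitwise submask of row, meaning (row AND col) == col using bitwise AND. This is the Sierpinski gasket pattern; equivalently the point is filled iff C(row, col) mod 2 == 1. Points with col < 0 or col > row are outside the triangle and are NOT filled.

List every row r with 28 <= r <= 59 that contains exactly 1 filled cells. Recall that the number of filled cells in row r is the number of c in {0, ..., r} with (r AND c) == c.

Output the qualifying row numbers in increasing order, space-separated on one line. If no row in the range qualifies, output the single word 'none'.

Answer: none

Derivation:
Row r has 2^popcount(r) filled cells, so we need popcount(r) = log2(1) = 0.
Scan r = 28..59 and keep those with exactly 0 one-bits:
r=28=11100 popcount=3 -> skip
r=29=11101 popcount=4 -> skip
r=30=11110 popcount=4 -> skip
r=31=11111 popcount=5 -> skip
r=32=100000 popcount=1 -> skip
r=33=100001 popcount=2 -> skip
r=34=100010 popcount=2 -> skip
r=35=100011 popcount=3 -> skip
r=36=100100 popcount=2 -> skip
r=37=100101 popcount=3 -> skip
r=38=100110 popcount=3 -> skip
r=39=100111 popcount=4 -> skip
r=40=101000 popcount=2 -> skip
r=41=101001 popcount=3 -> skip
r=42=101010 popcount=3 -> skip
r=43=101011 popcount=4 -> skip
r=44=101100 popcount=3 -> skip
r=45=101101 popcount=4 -> skip
r=46=101110 popcount=4 -> skip
r=47=101111 popcount=5 -> skip
r=48=110000 popcount=2 -> skip
r=49=110001 popcount=3 -> skip
r=50=110010 popcount=3 -> skip
r=51=110011 popcount=4 -> skip
r=52=110100 popcount=3 -> skip
r=53=110101 popcount=4 -> skip
r=54=110110 popcount=4 -> skip
r=55=110111 popcount=5 -> skip
r=56=111000 popcount=3 -> skip
r=57=111001 popcount=4 -> skip
r=58=111010 popcount=4 -> skip
r=59=111011 popcount=5 -> skip
Kept rows: none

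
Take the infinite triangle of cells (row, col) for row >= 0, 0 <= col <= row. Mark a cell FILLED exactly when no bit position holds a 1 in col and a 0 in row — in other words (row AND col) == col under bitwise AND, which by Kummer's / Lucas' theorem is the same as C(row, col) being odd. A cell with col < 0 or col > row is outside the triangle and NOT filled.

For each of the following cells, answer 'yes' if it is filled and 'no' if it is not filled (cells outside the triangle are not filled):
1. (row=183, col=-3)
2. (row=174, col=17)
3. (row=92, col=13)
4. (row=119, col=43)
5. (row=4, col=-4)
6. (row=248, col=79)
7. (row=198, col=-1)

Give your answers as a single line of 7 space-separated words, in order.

Answer: no no no no no no no

Derivation:
(183,-3): col outside [0, 183] -> not filled
(174,17): row=0b10101110, col=0b10001, row AND col = 0b0 = 0; 0 != 17 -> empty
(92,13): row=0b1011100, col=0b1101, row AND col = 0b1100 = 12; 12 != 13 -> empty
(119,43): row=0b1110111, col=0b101011, row AND col = 0b100011 = 35; 35 != 43 -> empty
(4,-4): col outside [0, 4] -> not filled
(248,79): row=0b11111000, col=0b1001111, row AND col = 0b1001000 = 72; 72 != 79 -> empty
(198,-1): col outside [0, 198] -> not filled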